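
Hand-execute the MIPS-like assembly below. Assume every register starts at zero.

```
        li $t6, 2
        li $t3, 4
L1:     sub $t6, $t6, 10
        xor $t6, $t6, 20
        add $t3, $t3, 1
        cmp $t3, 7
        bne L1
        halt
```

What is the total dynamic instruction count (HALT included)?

18

$t6=2
$t3=4
$t6=2-10=-8
$t6=(-8)^20=-20
$t3=4+1=5
cmp $t3, 7  (cmp 5,7)
bne L1: taken
$t6=(-20)-10=-30
$t6=(-30)^20=-10
$t3=5+1=6
cmp $t3, 7  (cmp 6,7)
bne L1: taken
$t6=(-10)-10=-20
$t6=(-20)^20=-8
$t3=6+1=7
cmp $t3, 7  (cmp 7,7)
bne L1: not taken
halt.
Total executed instructions: 18.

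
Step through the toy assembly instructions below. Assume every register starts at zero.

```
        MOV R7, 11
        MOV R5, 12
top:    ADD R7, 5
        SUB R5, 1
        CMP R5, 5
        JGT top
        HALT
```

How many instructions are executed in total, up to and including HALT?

R7=11
R5=12
R7=11+5=16
R5=12-1=11
CMP R5, 5  (cmp 11,5)
JGT top: taken
R7=16+5=21
R5=11-1=10
CMP R5, 5  (cmp 10,5)
JGT top: taken
R7=21+5=26
R5=10-1=9
CMP R5, 5  (cmp 9,5)
JGT top: taken
R7=26+5=31
R5=9-1=8
CMP R5, 5  (cmp 8,5)
JGT top: taken
R7=31+5=36
R5=8-1=7
CMP R5, 5  (cmp 7,5)
JGT top: taken
R7=36+5=41
R5=7-1=6
CMP R5, 5  (cmp 6,5)
JGT top: taken
R7=41+5=46
R5=6-1=5
CMP R5, 5  (cmp 5,5)
JGT top: not taken
halt.
Total executed instructions: 31.

31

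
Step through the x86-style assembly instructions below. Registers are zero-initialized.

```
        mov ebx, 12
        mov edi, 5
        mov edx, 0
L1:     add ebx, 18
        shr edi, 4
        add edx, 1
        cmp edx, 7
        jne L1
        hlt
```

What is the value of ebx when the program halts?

mov ebx, 12 → ebx=12
mov edi, 5 → edi=5
mov edx, 0 → edx=0
add ebx, 18 → ebx=12+18=30
shr edi, 4 → edi=5>>4=0
add edx, 1 → edx=0+1=1
cmp edx, 7  (cmp 1,7)
jne L1: taken
add ebx, 18 → ebx=30+18=48
shr edi, 4 → edi=0>>4=0
add edx, 1 → edx=1+1=2
cmp edx, 7  (cmp 2,7)
jne L1: taken
add ebx, 18 → ebx=48+18=66
shr edi, 4 → edi=0>>4=0
add edx, 1 → edx=2+1=3
cmp edx, 7  (cmp 3,7)
jne L1: taken
add ebx, 18 → ebx=66+18=84
shr edi, 4 → edi=0>>4=0
add edx, 1 → edx=3+1=4
cmp edx, 7  (cmp 4,7)
jne L1: taken
add ebx, 18 → ebx=84+18=102
shr edi, 4 → edi=0>>4=0
add edx, 1 → edx=4+1=5
cmp edx, 7  (cmp 5,7)
jne L1: taken
add ebx, 18 → ebx=102+18=120
shr edi, 4 → edi=0>>4=0
add edx, 1 → edx=5+1=6
cmp edx, 7  (cmp 6,7)
jne L1: taken
add ebx, 18 → ebx=120+18=138
shr edi, 4 → edi=0>>4=0
add edx, 1 → edx=6+1=7
cmp edx, 7  (cmp 7,7)
jne L1: not taken
halt.

138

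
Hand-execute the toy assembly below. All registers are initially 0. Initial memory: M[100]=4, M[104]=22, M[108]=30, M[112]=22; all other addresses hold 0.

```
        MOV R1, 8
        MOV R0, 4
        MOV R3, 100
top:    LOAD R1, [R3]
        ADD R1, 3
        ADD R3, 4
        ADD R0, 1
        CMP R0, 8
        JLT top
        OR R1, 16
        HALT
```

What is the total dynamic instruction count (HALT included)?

after MOV R1, 8: R1=8
after MOV R0, 4: R0=4
after MOV R3, 100: R3=100
after LOAD R1, [R3]: R1=M[100]=4
after ADD R1, 3: R1=4+3=7
after ADD R3, 4: R3=100+4=104
after ADD R0, 1: R0=4+1=5
CMP R0, 8  (cmp 5,8)
JLT top: taken
after LOAD R1, [R3]: R1=M[104]=22
after ADD R1, 3: R1=22+3=25
after ADD R3, 4: R3=104+4=108
after ADD R0, 1: R0=5+1=6
CMP R0, 8  (cmp 6,8)
JLT top: taken
after LOAD R1, [R3]: R1=M[108]=30
after ADD R1, 3: R1=30+3=33
after ADD R3, 4: R3=108+4=112
after ADD R0, 1: R0=6+1=7
CMP R0, 8  (cmp 7,8)
JLT top: taken
after LOAD R1, [R3]: R1=M[112]=22
after ADD R1, 3: R1=22+3=25
after ADD R3, 4: R3=112+4=116
after ADD R0, 1: R0=7+1=8
CMP R0, 8  (cmp 8,8)
JLT top: not taken
after OR R1, 16: R1=25|16=25
halt.
Total executed instructions: 29.

29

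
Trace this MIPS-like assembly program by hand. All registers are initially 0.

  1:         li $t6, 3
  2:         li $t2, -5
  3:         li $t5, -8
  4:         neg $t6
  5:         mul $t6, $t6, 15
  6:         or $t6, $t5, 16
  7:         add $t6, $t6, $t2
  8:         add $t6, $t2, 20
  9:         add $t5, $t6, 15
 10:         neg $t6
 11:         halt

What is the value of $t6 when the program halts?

-15

li $t6, 3 → $t6=3
li $t2, -5 → $t2=-5
li $t5, -8 → $t5=-8
neg $t6 → $t6=-(3)=-3
mul $t6, $t6, 15 → $t6=(-3)*15=-45
or $t6, $t5, 16 → $t6=(-8)|16=-8
add $t6, $t6, $t2 → $t6=(-8)+(-5)=-13
add $t6, $t2, 20 → $t6=(-5)+20=15
add $t5, $t6, 15 → $t5=15+15=30
neg $t6 → $t6=-(15)=-15
halt.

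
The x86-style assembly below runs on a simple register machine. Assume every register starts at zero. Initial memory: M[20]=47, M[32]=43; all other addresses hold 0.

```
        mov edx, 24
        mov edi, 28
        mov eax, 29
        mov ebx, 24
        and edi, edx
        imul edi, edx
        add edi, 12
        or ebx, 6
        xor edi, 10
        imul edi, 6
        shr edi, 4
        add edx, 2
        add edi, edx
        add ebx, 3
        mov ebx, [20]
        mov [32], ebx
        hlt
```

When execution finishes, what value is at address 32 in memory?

47

after mov edx, 24: edx=24
after mov edi, 28: edi=28
after mov eax, 29: eax=29
after mov ebx, 24: ebx=24
after and edi, edx: edi=28&24=24
after imul edi, edx: edi=24*24=576
after add edi, 12: edi=576+12=588
after or ebx, 6: ebx=24|6=30
after xor edi, 10: edi=588^10=582
after imul edi, 6: edi=582*6=3492
after shr edi, 4: edi=3492>>4=218
after add edx, 2: edx=24+2=26
after add edi, edx: edi=218+26=244
after add ebx, 3: ebx=30+3=33
after mov ebx, [20]: ebx=M[20]=47
mov [32], ebx → M[32]=47
halt.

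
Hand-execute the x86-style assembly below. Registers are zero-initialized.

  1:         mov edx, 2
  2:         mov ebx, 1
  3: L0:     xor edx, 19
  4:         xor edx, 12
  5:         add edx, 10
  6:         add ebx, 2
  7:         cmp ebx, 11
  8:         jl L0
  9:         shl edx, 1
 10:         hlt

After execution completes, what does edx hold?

mov edx, 2 → edx=2
mov ebx, 1 → ebx=1
xor edx, 19 → edx=2^19=17
xor edx, 12 → edx=17^12=29
add edx, 10 → edx=29+10=39
add ebx, 2 → ebx=1+2=3
cmp ebx, 11  (cmp 3,11)
jl L0: taken
xor edx, 19 → edx=39^19=52
xor edx, 12 → edx=52^12=56
add edx, 10 → edx=56+10=66
add ebx, 2 → ebx=3+2=5
cmp ebx, 11  (cmp 5,11)
jl L0: taken
xor edx, 19 → edx=66^19=81
xor edx, 12 → edx=81^12=93
add edx, 10 → edx=93+10=103
add ebx, 2 → ebx=5+2=7
cmp ebx, 11  (cmp 7,11)
jl L0: taken
xor edx, 19 → edx=103^19=116
xor edx, 12 → edx=116^12=120
add edx, 10 → edx=120+10=130
add ebx, 2 → ebx=7+2=9
cmp ebx, 11  (cmp 9,11)
jl L0: taken
xor edx, 19 → edx=130^19=145
xor edx, 12 → edx=145^12=157
add edx, 10 → edx=157+10=167
add ebx, 2 → ebx=9+2=11
cmp ebx, 11  (cmp 11,11)
jl L0: not taken
shl edx, 1 → edx=167<<1=334
halt.

334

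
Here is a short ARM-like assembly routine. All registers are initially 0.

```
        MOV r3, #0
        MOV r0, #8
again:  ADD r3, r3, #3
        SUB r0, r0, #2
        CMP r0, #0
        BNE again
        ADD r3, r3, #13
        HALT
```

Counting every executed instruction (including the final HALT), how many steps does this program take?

after MOV r3, #0: r3=0
after MOV r0, #8: r0=8
after ADD r3, r3, #3: r3=0+3=3
after SUB r0, r0, #2: r0=8-2=6
CMP r0, #0  (cmp 6,0)
BNE again: taken
after ADD r3, r3, #3: r3=3+3=6
after SUB r0, r0, #2: r0=6-2=4
CMP r0, #0  (cmp 4,0)
BNE again: taken
after ADD r3, r3, #3: r3=6+3=9
after SUB r0, r0, #2: r0=4-2=2
CMP r0, #0  (cmp 2,0)
BNE again: taken
after ADD r3, r3, #3: r3=9+3=12
after SUB r0, r0, #2: r0=2-2=0
CMP r0, #0  (cmp 0,0)
BNE again: not taken
after ADD r3, r3, #13: r3=12+13=25
halt.
Total executed instructions: 20.

20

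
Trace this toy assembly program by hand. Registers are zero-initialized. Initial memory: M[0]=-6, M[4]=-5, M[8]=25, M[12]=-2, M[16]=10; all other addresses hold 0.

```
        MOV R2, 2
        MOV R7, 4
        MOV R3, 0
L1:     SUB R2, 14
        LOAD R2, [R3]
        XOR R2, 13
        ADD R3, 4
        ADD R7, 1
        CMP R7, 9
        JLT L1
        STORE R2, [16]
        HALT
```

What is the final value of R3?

20

MOV R2, 2 → R2=2
MOV R7, 4 → R7=4
MOV R3, 0 → R3=0
SUB R2, 14 → R2=2-14=-12
LOAD R2, [R3] → R2=M[0]=-6
XOR R2, 13 → R2=(-6)^13=-9
ADD R3, 4 → R3=0+4=4
ADD R7, 1 → R7=4+1=5
CMP R7, 9  (cmp 5,9)
JLT L1: taken
SUB R2, 14 → R2=(-9)-14=-23
LOAD R2, [R3] → R2=M[4]=-5
XOR R2, 13 → R2=(-5)^13=-10
ADD R3, 4 → R3=4+4=8
ADD R7, 1 → R7=5+1=6
CMP R7, 9  (cmp 6,9)
JLT L1: taken
SUB R2, 14 → R2=(-10)-14=-24
LOAD R2, [R3] → R2=M[8]=25
XOR R2, 13 → R2=25^13=20
ADD R3, 4 → R3=8+4=12
ADD R7, 1 → R7=6+1=7
CMP R7, 9  (cmp 7,9)
JLT L1: taken
SUB R2, 14 → R2=20-14=6
LOAD R2, [R3] → R2=M[12]=-2
XOR R2, 13 → R2=(-2)^13=-13
ADD R3, 4 → R3=12+4=16
ADD R7, 1 → R7=7+1=8
CMP R7, 9  (cmp 8,9)
JLT L1: taken
SUB R2, 14 → R2=(-13)-14=-27
LOAD R2, [R3] → R2=M[16]=10
XOR R2, 13 → R2=10^13=7
ADD R3, 4 → R3=16+4=20
ADD R7, 1 → R7=8+1=9
CMP R7, 9  (cmp 9,9)
JLT L1: not taken
STORE R2, [16] → M[16]=7
halt.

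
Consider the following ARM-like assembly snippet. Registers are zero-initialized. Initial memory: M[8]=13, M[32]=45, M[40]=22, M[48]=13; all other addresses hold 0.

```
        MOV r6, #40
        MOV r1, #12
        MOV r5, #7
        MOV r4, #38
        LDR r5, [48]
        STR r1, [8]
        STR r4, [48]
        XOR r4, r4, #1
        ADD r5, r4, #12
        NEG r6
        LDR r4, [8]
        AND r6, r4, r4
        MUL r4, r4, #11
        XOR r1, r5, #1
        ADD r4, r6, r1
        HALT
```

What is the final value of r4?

after MOV r6, #40: r6=40
after MOV r1, #12: r1=12
after MOV r5, #7: r5=7
after MOV r4, #38: r4=38
after LDR r5, [48]: r5=M[48]=13
STR r1, [8] → M[8]=12
STR r4, [48] → M[48]=38
after XOR r4, r4, #1: r4=38^1=39
after ADD r5, r4, #12: r5=39+12=51
after NEG r6: r6=-(40)=-40
after LDR r4, [8]: r4=M[8]=12
after AND r6, r4, r4: r6=12&12=12
after MUL r4, r4, #11: r4=12*11=132
after XOR r1, r5, #1: r1=51^1=50
after ADD r4, r6, r1: r4=12+50=62
halt.

62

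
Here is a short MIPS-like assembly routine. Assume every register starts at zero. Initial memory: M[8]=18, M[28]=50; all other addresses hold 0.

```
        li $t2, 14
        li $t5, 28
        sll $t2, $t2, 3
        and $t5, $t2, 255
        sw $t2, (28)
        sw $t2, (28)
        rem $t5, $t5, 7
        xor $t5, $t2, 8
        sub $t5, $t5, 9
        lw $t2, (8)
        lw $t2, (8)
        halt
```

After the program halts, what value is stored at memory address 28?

li $t2, 14 → $t2=14
li $t5, 28 → $t5=28
sll $t2, $t2, 3 → $t2=14<<3=112
and $t5, $t2, 255 → $t5=112&255=112
sw $t2, (28) → M[28]=112
sw $t2, (28) → M[28]=112
rem $t5, $t5, 7 → $t5=112%7=0
xor $t5, $t2, 8 → $t5=112^8=120
sub $t5, $t5, 9 → $t5=120-9=111
lw $t2, (8) → $t2=M[8]=18
lw $t2, (8) → $t2=M[8]=18
halt.

112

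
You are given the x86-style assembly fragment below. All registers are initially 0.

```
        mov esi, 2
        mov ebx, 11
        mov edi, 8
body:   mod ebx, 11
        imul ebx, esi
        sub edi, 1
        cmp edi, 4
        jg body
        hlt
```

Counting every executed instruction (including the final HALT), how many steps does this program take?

after mov esi, 2: esi=2
after mov ebx, 11: ebx=11
after mov edi, 8: edi=8
after mod ebx, 11: ebx=11%11=0
after imul ebx, esi: ebx=0*2=0
after sub edi, 1: edi=8-1=7
cmp edi, 4  (cmp 7,4)
jg body: taken
after mod ebx, 11: ebx=0%11=0
after imul ebx, esi: ebx=0*2=0
after sub edi, 1: edi=7-1=6
cmp edi, 4  (cmp 6,4)
jg body: taken
after mod ebx, 11: ebx=0%11=0
after imul ebx, esi: ebx=0*2=0
after sub edi, 1: edi=6-1=5
cmp edi, 4  (cmp 5,4)
jg body: taken
after mod ebx, 11: ebx=0%11=0
after imul ebx, esi: ebx=0*2=0
after sub edi, 1: edi=5-1=4
cmp edi, 4  (cmp 4,4)
jg body: not taken
halt.
Total executed instructions: 24.

24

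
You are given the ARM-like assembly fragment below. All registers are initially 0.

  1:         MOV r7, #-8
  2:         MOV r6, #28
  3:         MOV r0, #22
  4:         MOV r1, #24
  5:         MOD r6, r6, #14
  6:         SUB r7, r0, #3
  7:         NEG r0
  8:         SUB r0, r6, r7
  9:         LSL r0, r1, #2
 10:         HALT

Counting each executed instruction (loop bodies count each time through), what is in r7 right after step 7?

19

after MOV r7, #-8: r7=-8
after MOV r6, #28: r6=28
after MOV r0, #22: r0=22
after MOV r1, #24: r1=24
after MOD r6, r6, #14: r6=28%14=0
after SUB r7, r0, #3: r7=22-3=19
after NEG r0: r0=-(22)=-22
After step 7: r7 = 19.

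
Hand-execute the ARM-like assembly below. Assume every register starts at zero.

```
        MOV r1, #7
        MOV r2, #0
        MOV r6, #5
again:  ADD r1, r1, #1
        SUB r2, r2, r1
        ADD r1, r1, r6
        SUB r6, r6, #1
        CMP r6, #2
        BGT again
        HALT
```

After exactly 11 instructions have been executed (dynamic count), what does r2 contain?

MOV r1, #7 → r1=7
MOV r2, #0 → r2=0
MOV r6, #5 → r6=5
ADD r1, r1, #1 → r1=7+1=8
SUB r2, r2, r1 → r2=0-8=-8
ADD r1, r1, r6 → r1=8+5=13
SUB r6, r6, #1 → r6=5-1=4
CMP r6, #2  (cmp 4,2)
BGT again: taken
ADD r1, r1, #1 → r1=13+1=14
SUB r2, r2, r1 → r2=(-8)-14=-22
After step 11: r2 = -22.

-22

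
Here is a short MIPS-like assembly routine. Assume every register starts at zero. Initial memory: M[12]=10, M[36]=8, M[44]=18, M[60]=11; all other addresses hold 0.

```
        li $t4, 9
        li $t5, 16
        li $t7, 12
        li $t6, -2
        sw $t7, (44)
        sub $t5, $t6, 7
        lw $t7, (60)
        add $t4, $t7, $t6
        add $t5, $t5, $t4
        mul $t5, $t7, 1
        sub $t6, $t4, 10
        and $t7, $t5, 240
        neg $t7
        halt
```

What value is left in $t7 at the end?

0

li $t4, 9 → $t4=9
li $t5, 16 → $t5=16
li $t7, 12 → $t7=12
li $t6, -2 → $t6=-2
sw $t7, (44) → M[44]=12
sub $t5, $t6, 7 → $t5=(-2)-7=-9
lw $t7, (60) → $t7=M[60]=11
add $t4, $t7, $t6 → $t4=11+(-2)=9
add $t5, $t5, $t4 → $t5=(-9)+9=0
mul $t5, $t7, 1 → $t5=11*1=11
sub $t6, $t4, 10 → $t6=9-10=-1
and $t7, $t5, 240 → $t7=11&240=0
neg $t7 → $t7=-(0)=0
halt.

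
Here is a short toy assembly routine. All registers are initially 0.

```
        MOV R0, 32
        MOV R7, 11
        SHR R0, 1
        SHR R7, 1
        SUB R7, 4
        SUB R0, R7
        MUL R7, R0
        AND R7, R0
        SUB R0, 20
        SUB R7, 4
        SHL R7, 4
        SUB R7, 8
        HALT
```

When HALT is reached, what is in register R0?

-5

R0=32
R7=11
R0=32>>1=16
R7=11>>1=5
R7=5-4=1
R0=16-1=15
R7=1*15=15
R7=15&15=15
R0=15-20=-5
R7=15-4=11
R7=11<<4=176
R7=176-8=168
halt.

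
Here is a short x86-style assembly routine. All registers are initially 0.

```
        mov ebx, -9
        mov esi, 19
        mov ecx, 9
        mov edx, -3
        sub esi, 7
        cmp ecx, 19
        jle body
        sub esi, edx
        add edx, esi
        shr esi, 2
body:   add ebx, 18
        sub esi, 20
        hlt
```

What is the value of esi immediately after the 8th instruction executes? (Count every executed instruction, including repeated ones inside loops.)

after mov ebx, -9: ebx=-9
after mov esi, 19: esi=19
after mov ecx, 9: ecx=9
after mov edx, -3: edx=-3
after sub esi, 7: esi=19-7=12
cmp ecx, 19  (cmp 9,19)
jle body: taken
after add ebx, 18: ebx=(-9)+18=9
After step 8: esi = 12.

12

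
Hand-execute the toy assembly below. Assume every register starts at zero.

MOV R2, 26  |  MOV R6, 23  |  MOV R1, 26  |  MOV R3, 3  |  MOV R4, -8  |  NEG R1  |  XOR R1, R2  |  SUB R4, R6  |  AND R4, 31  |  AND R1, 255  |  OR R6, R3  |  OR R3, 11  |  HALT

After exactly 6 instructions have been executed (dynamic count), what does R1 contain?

-26

MOV R2, 26 → R2=26
MOV R6, 23 → R6=23
MOV R1, 26 → R1=26
MOV R3, 3 → R3=3
MOV R4, -8 → R4=-8
NEG R1 → R1=-(26)=-26
After step 6: R1 = -26.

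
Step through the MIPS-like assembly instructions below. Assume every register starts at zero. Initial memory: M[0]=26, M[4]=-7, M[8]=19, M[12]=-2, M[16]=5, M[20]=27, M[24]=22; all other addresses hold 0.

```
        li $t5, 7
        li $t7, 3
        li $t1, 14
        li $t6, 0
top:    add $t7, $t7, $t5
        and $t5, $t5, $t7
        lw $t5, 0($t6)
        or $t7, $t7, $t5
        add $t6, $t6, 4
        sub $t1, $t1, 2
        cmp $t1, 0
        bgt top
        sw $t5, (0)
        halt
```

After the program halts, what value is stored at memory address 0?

li $t5, 7 → $t5=7
li $t7, 3 → $t7=3
li $t1, 14 → $t1=14
li $t6, 0 → $t6=0
add $t7, $t7, $t5 → $t7=3+7=10
and $t5, $t5, $t7 → $t5=7&10=2
lw $t5, 0($t6) → $t5=M[0]=26
or $t7, $t7, $t5 → $t7=10|26=26
add $t6, $t6, 4 → $t6=0+4=4
sub $t1, $t1, 2 → $t1=14-2=12
cmp $t1, 0  (cmp 12,0)
bgt top: taken
add $t7, $t7, $t5 → $t7=26+26=52
and $t5, $t5, $t7 → $t5=26&52=16
lw $t5, 0($t6) → $t5=M[4]=-7
or $t7, $t7, $t5 → $t7=52|(-7)=-3
add $t6, $t6, 4 → $t6=4+4=8
sub $t1, $t1, 2 → $t1=12-2=10
cmp $t1, 0  (cmp 10,0)
bgt top: taken
add $t7, $t7, $t5 → $t7=(-3)+(-7)=-10
and $t5, $t5, $t7 → $t5=(-7)&(-10)=-16
lw $t5, 0($t6) → $t5=M[8]=19
or $t7, $t7, $t5 → $t7=(-10)|19=-9
add $t6, $t6, 4 → $t6=8+4=12
sub $t1, $t1, 2 → $t1=10-2=8
cmp $t1, 0  (cmp 8,0)
bgt top: taken
add $t7, $t7, $t5 → $t7=(-9)+19=10
and $t5, $t5, $t7 → $t5=19&10=2
lw $t5, 0($t6) → $t5=M[12]=-2
or $t7, $t7, $t5 → $t7=10|(-2)=-2
add $t6, $t6, 4 → $t6=12+4=16
sub $t1, $t1, 2 → $t1=8-2=6
cmp $t1, 0  (cmp 6,0)
bgt top: taken
add $t7, $t7, $t5 → $t7=(-2)+(-2)=-4
and $t5, $t5, $t7 → $t5=(-2)&(-4)=-4
lw $t5, 0($t6) → $t5=M[16]=5
or $t7, $t7, $t5 → $t7=(-4)|5=-3
add $t6, $t6, 4 → $t6=16+4=20
sub $t1, $t1, 2 → $t1=6-2=4
cmp $t1, 0  (cmp 4,0)
bgt top: taken
add $t7, $t7, $t5 → $t7=(-3)+5=2
and $t5, $t5, $t7 → $t5=5&2=0
lw $t5, 0($t6) → $t5=M[20]=27
or $t7, $t7, $t5 → $t7=2|27=27
add $t6, $t6, 4 → $t6=20+4=24
sub $t1, $t1, 2 → $t1=4-2=2
cmp $t1, 0  (cmp 2,0)
bgt top: taken
add $t7, $t7, $t5 → $t7=27+27=54
and $t5, $t5, $t7 → $t5=27&54=18
lw $t5, 0($t6) → $t5=M[24]=22
or $t7, $t7, $t5 → $t7=54|22=54
add $t6, $t6, 4 → $t6=24+4=28
sub $t1, $t1, 2 → $t1=2-2=0
cmp $t1, 0  (cmp 0,0)
bgt top: not taken
sw $t5, (0) → M[0]=22
halt.

22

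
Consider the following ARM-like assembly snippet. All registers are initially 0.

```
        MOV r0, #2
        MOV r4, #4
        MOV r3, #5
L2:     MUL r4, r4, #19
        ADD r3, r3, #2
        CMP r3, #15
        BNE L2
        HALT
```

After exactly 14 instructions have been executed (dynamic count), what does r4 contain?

r0=2
r4=4
r3=5
r4=4*19=76
r3=5+2=7
CMP r3, #15  (cmp 7,15)
BNE L2: taken
r4=76*19=1444
r3=7+2=9
CMP r3, #15  (cmp 9,15)
BNE L2: taken
r4=1444*19=27436
r3=9+2=11
CMP r3, #15  (cmp 11,15)
After step 14: r4 = 27436.

27436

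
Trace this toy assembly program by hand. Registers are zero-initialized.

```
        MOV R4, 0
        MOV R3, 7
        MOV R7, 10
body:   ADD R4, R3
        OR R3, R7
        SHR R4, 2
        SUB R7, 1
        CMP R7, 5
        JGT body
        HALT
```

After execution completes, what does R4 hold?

4

R4=0
R3=7
R7=10
R4=0+7=7
R3=7|10=15
R4=7>>2=1
R7=10-1=9
CMP R7, 5  (cmp 9,5)
JGT body: taken
R4=1+15=16
R3=15|9=15
R4=16>>2=4
R7=9-1=8
CMP R7, 5  (cmp 8,5)
JGT body: taken
R4=4+15=19
R3=15|8=15
R4=19>>2=4
R7=8-1=7
CMP R7, 5  (cmp 7,5)
JGT body: taken
R4=4+15=19
R3=15|7=15
R4=19>>2=4
R7=7-1=6
CMP R7, 5  (cmp 6,5)
JGT body: taken
R4=4+15=19
R3=15|6=15
R4=19>>2=4
R7=6-1=5
CMP R7, 5  (cmp 5,5)
JGT body: not taken
halt.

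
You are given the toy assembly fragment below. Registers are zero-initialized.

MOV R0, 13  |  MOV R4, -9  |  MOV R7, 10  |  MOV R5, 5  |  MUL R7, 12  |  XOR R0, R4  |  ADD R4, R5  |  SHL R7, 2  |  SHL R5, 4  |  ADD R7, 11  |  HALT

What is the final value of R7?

491

after MOV R0, 13: R0=13
after MOV R4, -9: R4=-9
after MOV R7, 10: R7=10
after MOV R5, 5: R5=5
after MUL R7, 12: R7=10*12=120
after XOR R0, R4: R0=13^(-9)=-6
after ADD R4, R5: R4=(-9)+5=-4
after SHL R7, 2: R7=120<<2=480
after SHL R5, 4: R5=5<<4=80
after ADD R7, 11: R7=480+11=491
halt.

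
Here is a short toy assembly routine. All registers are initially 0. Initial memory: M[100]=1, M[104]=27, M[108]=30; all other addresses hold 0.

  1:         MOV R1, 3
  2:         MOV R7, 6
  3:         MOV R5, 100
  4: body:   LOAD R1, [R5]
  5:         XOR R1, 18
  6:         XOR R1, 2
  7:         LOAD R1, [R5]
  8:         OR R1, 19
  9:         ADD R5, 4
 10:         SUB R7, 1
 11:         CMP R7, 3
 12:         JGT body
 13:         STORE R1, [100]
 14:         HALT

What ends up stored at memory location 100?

31

after MOV R1, 3: R1=3
after MOV R7, 6: R7=6
after MOV R5, 100: R5=100
after LOAD R1, [R5]: R1=M[100]=1
after XOR R1, 18: R1=1^18=19
after XOR R1, 2: R1=19^2=17
after LOAD R1, [R5]: R1=M[100]=1
after OR R1, 19: R1=1|19=19
after ADD R5, 4: R5=100+4=104
after SUB R7, 1: R7=6-1=5
CMP R7, 3  (cmp 5,3)
JGT body: taken
after LOAD R1, [R5]: R1=M[104]=27
after XOR R1, 18: R1=27^18=9
after XOR R1, 2: R1=9^2=11
after LOAD R1, [R5]: R1=M[104]=27
after OR R1, 19: R1=27|19=27
after ADD R5, 4: R5=104+4=108
after SUB R7, 1: R7=5-1=4
CMP R7, 3  (cmp 4,3)
JGT body: taken
after LOAD R1, [R5]: R1=M[108]=30
after XOR R1, 18: R1=30^18=12
after XOR R1, 2: R1=12^2=14
after LOAD R1, [R5]: R1=M[108]=30
after OR R1, 19: R1=30|19=31
after ADD R5, 4: R5=108+4=112
after SUB R7, 1: R7=4-1=3
CMP R7, 3  (cmp 3,3)
JGT body: not taken
STORE R1, [100] → M[100]=31
halt.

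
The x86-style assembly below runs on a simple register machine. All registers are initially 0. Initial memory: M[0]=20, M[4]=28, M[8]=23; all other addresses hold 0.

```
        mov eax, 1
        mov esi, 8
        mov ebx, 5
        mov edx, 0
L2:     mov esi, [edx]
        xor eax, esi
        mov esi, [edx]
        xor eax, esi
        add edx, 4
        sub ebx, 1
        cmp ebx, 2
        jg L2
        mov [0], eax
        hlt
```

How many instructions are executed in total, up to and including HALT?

mov eax, 1 → eax=1
mov esi, 8 → esi=8
mov ebx, 5 → ebx=5
mov edx, 0 → edx=0
mov esi, [edx] → esi=M[0]=20
xor eax, esi → eax=1^20=21
mov esi, [edx] → esi=M[0]=20
xor eax, esi → eax=21^20=1
add edx, 4 → edx=0+4=4
sub ebx, 1 → ebx=5-1=4
cmp ebx, 2  (cmp 4,2)
jg L2: taken
mov esi, [edx] → esi=M[4]=28
xor eax, esi → eax=1^28=29
mov esi, [edx] → esi=M[4]=28
xor eax, esi → eax=29^28=1
add edx, 4 → edx=4+4=8
sub ebx, 1 → ebx=4-1=3
cmp ebx, 2  (cmp 3,2)
jg L2: taken
mov esi, [edx] → esi=M[8]=23
xor eax, esi → eax=1^23=22
mov esi, [edx] → esi=M[8]=23
xor eax, esi → eax=22^23=1
add edx, 4 → edx=8+4=12
sub ebx, 1 → ebx=3-1=2
cmp ebx, 2  (cmp 2,2)
jg L2: not taken
mov [0], eax → M[0]=1
halt.
Total executed instructions: 30.

30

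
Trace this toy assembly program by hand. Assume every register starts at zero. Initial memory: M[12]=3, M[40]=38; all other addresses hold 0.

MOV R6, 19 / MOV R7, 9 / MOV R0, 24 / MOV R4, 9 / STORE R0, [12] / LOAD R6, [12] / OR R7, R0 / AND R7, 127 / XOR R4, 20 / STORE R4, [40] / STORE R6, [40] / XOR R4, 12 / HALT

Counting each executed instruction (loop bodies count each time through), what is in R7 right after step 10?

R6=19
R7=9
R0=24
R4=9
STORE R0, [12] → M[12]=24
R6=M[12]=24
R7=9|24=25
R7=25&127=25
R4=9^20=29
STORE R4, [40] → M[40]=29
After step 10: R7 = 25.

25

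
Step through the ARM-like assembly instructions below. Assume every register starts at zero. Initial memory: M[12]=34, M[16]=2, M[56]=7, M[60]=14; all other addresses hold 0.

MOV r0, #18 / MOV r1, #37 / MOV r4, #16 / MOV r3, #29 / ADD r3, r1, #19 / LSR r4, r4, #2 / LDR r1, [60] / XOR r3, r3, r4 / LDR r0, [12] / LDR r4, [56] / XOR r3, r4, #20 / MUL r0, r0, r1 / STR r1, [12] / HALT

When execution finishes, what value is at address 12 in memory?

14

MOV r0, #18 → r0=18
MOV r1, #37 → r1=37
MOV r4, #16 → r4=16
MOV r3, #29 → r3=29
ADD r3, r1, #19 → r3=37+19=56
LSR r4, r4, #2 → r4=16>>2=4
LDR r1, [60] → r1=M[60]=14
XOR r3, r3, r4 → r3=56^4=60
LDR r0, [12] → r0=M[12]=34
LDR r4, [56] → r4=M[56]=7
XOR r3, r4, #20 → r3=7^20=19
MUL r0, r0, r1 → r0=34*14=476
STR r1, [12] → M[12]=14
halt.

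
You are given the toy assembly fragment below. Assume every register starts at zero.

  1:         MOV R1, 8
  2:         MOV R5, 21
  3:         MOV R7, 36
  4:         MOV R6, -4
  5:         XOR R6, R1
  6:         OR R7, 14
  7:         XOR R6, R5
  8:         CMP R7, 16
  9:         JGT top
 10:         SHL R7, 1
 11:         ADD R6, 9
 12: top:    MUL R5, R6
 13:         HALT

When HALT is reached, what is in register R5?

-651

R1=8
R5=21
R7=36
R6=-4
R6=(-4)^8=-12
R7=36|14=46
R6=(-12)^21=-31
CMP R7, 16  (cmp 46,16)
JGT top: taken
R5=21*(-31)=-651
halt.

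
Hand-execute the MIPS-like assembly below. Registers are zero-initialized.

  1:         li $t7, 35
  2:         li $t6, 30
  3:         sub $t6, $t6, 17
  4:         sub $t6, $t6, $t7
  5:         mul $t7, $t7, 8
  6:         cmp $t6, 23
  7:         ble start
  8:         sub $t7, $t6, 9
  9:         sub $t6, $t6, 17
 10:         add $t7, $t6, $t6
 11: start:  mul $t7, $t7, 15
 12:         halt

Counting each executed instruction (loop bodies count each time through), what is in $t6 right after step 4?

-22

$t7=35
$t6=30
$t6=30-17=13
$t6=13-35=-22
After step 4: $t6 = -22.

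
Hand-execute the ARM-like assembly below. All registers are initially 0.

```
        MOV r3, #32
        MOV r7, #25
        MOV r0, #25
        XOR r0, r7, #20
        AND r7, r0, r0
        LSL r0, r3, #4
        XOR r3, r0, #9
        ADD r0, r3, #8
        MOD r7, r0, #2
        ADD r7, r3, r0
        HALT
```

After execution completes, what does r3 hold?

MOV r3, #32 → r3=32
MOV r7, #25 → r7=25
MOV r0, #25 → r0=25
XOR r0, r7, #20 → r0=25^20=13
AND r7, r0, r0 → r7=13&13=13
LSL r0, r3, #4 → r0=32<<4=512
XOR r3, r0, #9 → r3=512^9=521
ADD r0, r3, #8 → r0=521+8=529
MOD r7, r0, #2 → r7=529%2=1
ADD r7, r3, r0 → r7=521+529=1050
halt.

521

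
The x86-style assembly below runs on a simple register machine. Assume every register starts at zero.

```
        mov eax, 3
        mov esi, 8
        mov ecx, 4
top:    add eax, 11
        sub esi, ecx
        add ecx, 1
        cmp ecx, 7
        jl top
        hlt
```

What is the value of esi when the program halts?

eax=3
esi=8
ecx=4
eax=3+11=14
esi=8-4=4
ecx=4+1=5
cmp ecx, 7  (cmp 5,7)
jl top: taken
eax=14+11=25
esi=4-5=-1
ecx=5+1=6
cmp ecx, 7  (cmp 6,7)
jl top: taken
eax=25+11=36
esi=(-1)-6=-7
ecx=6+1=7
cmp ecx, 7  (cmp 7,7)
jl top: not taken
halt.

-7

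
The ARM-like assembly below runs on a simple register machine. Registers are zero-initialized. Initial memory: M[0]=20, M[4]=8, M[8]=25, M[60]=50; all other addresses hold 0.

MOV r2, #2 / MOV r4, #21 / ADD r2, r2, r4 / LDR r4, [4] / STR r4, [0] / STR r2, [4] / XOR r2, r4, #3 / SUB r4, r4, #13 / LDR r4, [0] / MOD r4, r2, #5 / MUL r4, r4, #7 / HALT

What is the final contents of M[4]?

after MOV r2, #2: r2=2
after MOV r4, #21: r4=21
after ADD r2, r2, r4: r2=2+21=23
after LDR r4, [4]: r4=M[4]=8
STR r4, [0] → M[0]=8
STR r2, [4] → M[4]=23
after XOR r2, r4, #3: r2=8^3=11
after SUB r4, r4, #13: r4=8-13=-5
after LDR r4, [0]: r4=M[0]=8
after MOD r4, r2, #5: r4=11%5=1
after MUL r4, r4, #7: r4=1*7=7
halt.

23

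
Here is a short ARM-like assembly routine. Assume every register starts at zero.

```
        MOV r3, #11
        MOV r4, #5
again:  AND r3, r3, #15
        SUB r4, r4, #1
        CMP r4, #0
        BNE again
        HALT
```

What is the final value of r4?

0

MOV r3, #11 → r3=11
MOV r4, #5 → r4=5
AND r3, r3, #15 → r3=11&15=11
SUB r4, r4, #1 → r4=5-1=4
CMP r4, #0  (cmp 4,0)
BNE again: taken
AND r3, r3, #15 → r3=11&15=11
SUB r4, r4, #1 → r4=4-1=3
CMP r4, #0  (cmp 3,0)
BNE again: taken
AND r3, r3, #15 → r3=11&15=11
SUB r4, r4, #1 → r4=3-1=2
CMP r4, #0  (cmp 2,0)
BNE again: taken
AND r3, r3, #15 → r3=11&15=11
SUB r4, r4, #1 → r4=2-1=1
CMP r4, #0  (cmp 1,0)
BNE again: taken
AND r3, r3, #15 → r3=11&15=11
SUB r4, r4, #1 → r4=1-1=0
CMP r4, #0  (cmp 0,0)
BNE again: not taken
halt.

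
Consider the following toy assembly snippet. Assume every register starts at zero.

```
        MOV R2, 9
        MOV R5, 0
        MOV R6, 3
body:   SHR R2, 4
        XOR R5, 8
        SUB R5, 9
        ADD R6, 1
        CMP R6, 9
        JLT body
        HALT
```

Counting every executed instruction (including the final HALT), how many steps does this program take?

40

R2=9
R5=0
R6=3
R2=9>>4=0
R5=0^8=8
R5=8-9=-1
R6=3+1=4
CMP R6, 9  (cmp 4,9)
JLT body: taken
R2=0>>4=0
R5=(-1)^8=-9
R5=(-9)-9=-18
R6=4+1=5
CMP R6, 9  (cmp 5,9)
JLT body: taken
R2=0>>4=0
R5=(-18)^8=-26
R5=(-26)-9=-35
R6=5+1=6
CMP R6, 9  (cmp 6,9)
JLT body: taken
R2=0>>4=0
R5=(-35)^8=-43
R5=(-43)-9=-52
R6=6+1=7
CMP R6, 9  (cmp 7,9)
JLT body: taken
R2=0>>4=0
R5=(-52)^8=-60
R5=(-60)-9=-69
R6=7+1=8
CMP R6, 9  (cmp 8,9)
JLT body: taken
R2=0>>4=0
R5=(-69)^8=-77
R5=(-77)-9=-86
R6=8+1=9
CMP R6, 9  (cmp 9,9)
JLT body: not taken
halt.
Total executed instructions: 40.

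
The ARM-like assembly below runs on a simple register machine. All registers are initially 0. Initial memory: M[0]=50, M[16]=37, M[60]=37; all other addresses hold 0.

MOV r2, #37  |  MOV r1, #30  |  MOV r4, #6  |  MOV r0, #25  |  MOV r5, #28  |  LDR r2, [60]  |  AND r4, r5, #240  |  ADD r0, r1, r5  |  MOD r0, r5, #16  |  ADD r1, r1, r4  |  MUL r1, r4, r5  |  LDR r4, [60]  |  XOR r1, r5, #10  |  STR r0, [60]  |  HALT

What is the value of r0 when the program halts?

MOV r2, #37 → r2=37
MOV r1, #30 → r1=30
MOV r4, #6 → r4=6
MOV r0, #25 → r0=25
MOV r5, #28 → r5=28
LDR r2, [60] → r2=M[60]=37
AND r4, r5, #240 → r4=28&240=16
ADD r0, r1, r5 → r0=30+28=58
MOD r0, r5, #16 → r0=28%16=12
ADD r1, r1, r4 → r1=30+16=46
MUL r1, r4, r5 → r1=16*28=448
LDR r4, [60] → r4=M[60]=37
XOR r1, r5, #10 → r1=28^10=22
STR r0, [60] → M[60]=12
halt.

12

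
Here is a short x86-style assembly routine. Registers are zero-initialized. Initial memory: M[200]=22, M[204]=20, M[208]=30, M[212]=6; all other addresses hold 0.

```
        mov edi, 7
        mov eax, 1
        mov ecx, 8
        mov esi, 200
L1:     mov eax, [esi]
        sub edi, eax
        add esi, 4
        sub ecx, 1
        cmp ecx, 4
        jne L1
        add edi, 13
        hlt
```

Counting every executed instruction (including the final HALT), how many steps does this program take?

edi=7
eax=1
ecx=8
esi=200
eax=M[200]=22
edi=7-22=-15
esi=200+4=204
ecx=8-1=7
cmp ecx, 4  (cmp 7,4)
jne L1: taken
eax=M[204]=20
edi=(-15)-20=-35
esi=204+4=208
ecx=7-1=6
cmp ecx, 4  (cmp 6,4)
jne L1: taken
eax=M[208]=30
edi=(-35)-30=-65
esi=208+4=212
ecx=6-1=5
cmp ecx, 4  (cmp 5,4)
jne L1: taken
eax=M[212]=6
edi=(-65)-6=-71
esi=212+4=216
ecx=5-1=4
cmp ecx, 4  (cmp 4,4)
jne L1: not taken
edi=(-71)+13=-58
halt.
Total executed instructions: 30.

30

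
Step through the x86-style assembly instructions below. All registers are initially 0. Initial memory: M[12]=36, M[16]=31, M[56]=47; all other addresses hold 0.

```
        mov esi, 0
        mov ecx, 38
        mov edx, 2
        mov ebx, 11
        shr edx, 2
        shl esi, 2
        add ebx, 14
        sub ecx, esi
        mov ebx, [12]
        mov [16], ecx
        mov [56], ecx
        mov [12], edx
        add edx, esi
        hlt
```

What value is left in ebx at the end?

esi=0
ecx=38
edx=2
ebx=11
edx=2>>2=0
esi=0<<2=0
ebx=11+14=25
ecx=38-0=38
ebx=M[12]=36
mov [16], ecx → M[16]=38
mov [56], ecx → M[56]=38
mov [12], edx → M[12]=0
edx=0+0=0
halt.

36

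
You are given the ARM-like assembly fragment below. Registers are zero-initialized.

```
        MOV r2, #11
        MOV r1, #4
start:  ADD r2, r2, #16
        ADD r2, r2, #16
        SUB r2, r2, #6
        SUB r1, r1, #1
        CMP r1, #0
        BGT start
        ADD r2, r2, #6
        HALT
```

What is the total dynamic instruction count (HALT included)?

28

r2=11
r1=4
r2=11+16=27
r2=27+16=43
r2=43-6=37
r1=4-1=3
CMP r1, #0  (cmp 3,0)
BGT start: taken
r2=37+16=53
r2=53+16=69
r2=69-6=63
r1=3-1=2
CMP r1, #0  (cmp 2,0)
BGT start: taken
r2=63+16=79
r2=79+16=95
r2=95-6=89
r1=2-1=1
CMP r1, #0  (cmp 1,0)
BGT start: taken
r2=89+16=105
r2=105+16=121
r2=121-6=115
r1=1-1=0
CMP r1, #0  (cmp 0,0)
BGT start: not taken
r2=115+6=121
halt.
Total executed instructions: 28.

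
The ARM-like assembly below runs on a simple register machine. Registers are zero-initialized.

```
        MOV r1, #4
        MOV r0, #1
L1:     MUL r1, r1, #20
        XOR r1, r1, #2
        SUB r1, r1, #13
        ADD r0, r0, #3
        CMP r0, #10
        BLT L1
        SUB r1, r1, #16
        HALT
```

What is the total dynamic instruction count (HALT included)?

after MOV r1, #4: r1=4
after MOV r0, #1: r0=1
after MUL r1, r1, #20: r1=4*20=80
after XOR r1, r1, #2: r1=80^2=82
after SUB r1, r1, #13: r1=82-13=69
after ADD r0, r0, #3: r0=1+3=4
CMP r0, #10  (cmp 4,10)
BLT L1: taken
after MUL r1, r1, #20: r1=69*20=1380
after XOR r1, r1, #2: r1=1380^2=1382
after SUB r1, r1, #13: r1=1382-13=1369
after ADD r0, r0, #3: r0=4+3=7
CMP r0, #10  (cmp 7,10)
BLT L1: taken
after MUL r1, r1, #20: r1=1369*20=27380
after XOR r1, r1, #2: r1=27380^2=27382
after SUB r1, r1, #13: r1=27382-13=27369
after ADD r0, r0, #3: r0=7+3=10
CMP r0, #10  (cmp 10,10)
BLT L1: not taken
after SUB r1, r1, #16: r1=27369-16=27353
halt.
Total executed instructions: 22.

22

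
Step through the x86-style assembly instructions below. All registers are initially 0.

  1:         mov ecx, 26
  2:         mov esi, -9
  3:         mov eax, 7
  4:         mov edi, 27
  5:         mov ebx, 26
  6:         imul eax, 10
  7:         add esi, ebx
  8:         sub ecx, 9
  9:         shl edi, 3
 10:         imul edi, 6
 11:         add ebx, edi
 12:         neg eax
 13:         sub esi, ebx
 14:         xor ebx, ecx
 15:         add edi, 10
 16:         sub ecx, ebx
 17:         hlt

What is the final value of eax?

-70

mov ecx, 26 → ecx=26
mov esi, -9 → esi=-9
mov eax, 7 → eax=7
mov edi, 27 → edi=27
mov ebx, 26 → ebx=26
imul eax, 10 → eax=7*10=70
add esi, ebx → esi=(-9)+26=17
sub ecx, 9 → ecx=26-9=17
shl edi, 3 → edi=27<<3=216
imul edi, 6 → edi=216*6=1296
add ebx, edi → ebx=26+1296=1322
neg eax → eax=-(70)=-70
sub esi, ebx → esi=17-1322=-1305
xor ebx, ecx → ebx=1322^17=1339
add edi, 10 → edi=1296+10=1306
sub ecx, ebx → ecx=17-1339=-1322
halt.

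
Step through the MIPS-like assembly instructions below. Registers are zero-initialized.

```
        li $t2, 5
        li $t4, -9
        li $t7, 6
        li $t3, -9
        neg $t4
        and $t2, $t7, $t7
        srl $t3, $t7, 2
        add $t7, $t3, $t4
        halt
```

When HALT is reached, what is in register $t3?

1

$t2=5
$t4=-9
$t7=6
$t3=-9
$t4=-(-9)=9
$t2=6&6=6
$t3=6>>2=1
$t7=1+9=10
halt.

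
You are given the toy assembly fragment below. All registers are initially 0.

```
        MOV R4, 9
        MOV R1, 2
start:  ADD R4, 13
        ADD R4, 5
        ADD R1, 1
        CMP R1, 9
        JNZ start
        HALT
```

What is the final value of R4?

R4=9
R1=2
R4=9+13=22
R4=22+5=27
R1=2+1=3
CMP R1, 9  (cmp 3,9)
JNZ start: taken
R4=27+13=40
R4=40+5=45
R1=3+1=4
CMP R1, 9  (cmp 4,9)
JNZ start: taken
R4=45+13=58
R4=58+5=63
R1=4+1=5
CMP R1, 9  (cmp 5,9)
JNZ start: taken
R4=63+13=76
R4=76+5=81
R1=5+1=6
CMP R1, 9  (cmp 6,9)
JNZ start: taken
R4=81+13=94
R4=94+5=99
R1=6+1=7
CMP R1, 9  (cmp 7,9)
JNZ start: taken
R4=99+13=112
R4=112+5=117
R1=7+1=8
CMP R1, 9  (cmp 8,9)
JNZ start: taken
R4=117+13=130
R4=130+5=135
R1=8+1=9
CMP R1, 9  (cmp 9,9)
JNZ start: not taken
halt.

135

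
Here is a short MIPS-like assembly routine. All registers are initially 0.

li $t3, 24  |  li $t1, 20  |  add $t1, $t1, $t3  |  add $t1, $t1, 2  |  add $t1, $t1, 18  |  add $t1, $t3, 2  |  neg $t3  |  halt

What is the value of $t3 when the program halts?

-24

li $t3, 24 → $t3=24
li $t1, 20 → $t1=20
add $t1, $t1, $t3 → $t1=20+24=44
add $t1, $t1, 2 → $t1=44+2=46
add $t1, $t1, 18 → $t1=46+18=64
add $t1, $t3, 2 → $t1=24+2=26
neg $t3 → $t3=-(24)=-24
halt.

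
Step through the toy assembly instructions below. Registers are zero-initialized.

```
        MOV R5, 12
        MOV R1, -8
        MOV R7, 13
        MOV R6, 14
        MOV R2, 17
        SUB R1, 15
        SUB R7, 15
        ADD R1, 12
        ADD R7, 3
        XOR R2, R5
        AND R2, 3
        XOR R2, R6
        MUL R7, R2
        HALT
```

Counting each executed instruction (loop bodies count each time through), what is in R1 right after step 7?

R5=12
R1=-8
R7=13
R6=14
R2=17
R1=(-8)-15=-23
R7=13-15=-2
After step 7: R1 = -23.

-23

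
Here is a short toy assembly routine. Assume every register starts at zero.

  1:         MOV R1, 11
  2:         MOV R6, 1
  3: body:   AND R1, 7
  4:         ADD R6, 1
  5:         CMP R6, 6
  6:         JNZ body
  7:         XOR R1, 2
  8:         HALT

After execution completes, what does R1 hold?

R1=11
R6=1
R1=11&7=3
R6=1+1=2
CMP R6, 6  (cmp 2,6)
JNZ body: taken
R1=3&7=3
R6=2+1=3
CMP R6, 6  (cmp 3,6)
JNZ body: taken
R1=3&7=3
R6=3+1=4
CMP R6, 6  (cmp 4,6)
JNZ body: taken
R1=3&7=3
R6=4+1=5
CMP R6, 6  (cmp 5,6)
JNZ body: taken
R1=3&7=3
R6=5+1=6
CMP R6, 6  (cmp 6,6)
JNZ body: not taken
R1=3^2=1
halt.

1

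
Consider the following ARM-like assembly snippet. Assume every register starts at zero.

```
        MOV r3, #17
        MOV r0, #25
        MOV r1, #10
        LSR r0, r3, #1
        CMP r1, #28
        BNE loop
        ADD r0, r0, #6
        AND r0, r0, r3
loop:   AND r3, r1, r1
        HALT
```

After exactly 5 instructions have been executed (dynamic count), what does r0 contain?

8

r3=17
r0=25
r1=10
r0=17>>1=8
CMP r1, #28  (cmp 10,28)
After step 5: r0 = 8.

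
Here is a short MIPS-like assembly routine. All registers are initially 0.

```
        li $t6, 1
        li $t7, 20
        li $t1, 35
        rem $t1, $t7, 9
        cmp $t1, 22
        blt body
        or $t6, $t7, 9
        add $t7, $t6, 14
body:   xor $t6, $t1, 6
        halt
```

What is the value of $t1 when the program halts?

$t6=1
$t7=20
$t1=35
$t1=20%9=2
cmp $t1, 22  (cmp 2,22)
blt body: taken
$t6=2^6=4
halt.

2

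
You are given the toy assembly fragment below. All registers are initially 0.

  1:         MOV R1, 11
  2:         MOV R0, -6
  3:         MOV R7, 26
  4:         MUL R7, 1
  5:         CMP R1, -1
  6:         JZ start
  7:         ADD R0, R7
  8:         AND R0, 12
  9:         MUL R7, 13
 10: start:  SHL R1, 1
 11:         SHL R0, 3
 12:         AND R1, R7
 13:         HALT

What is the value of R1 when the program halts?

R1=11
R0=-6
R7=26
R7=26*1=26
CMP R1, -1  (cmp 11,-1)
JZ start: not taken
R0=(-6)+26=20
R0=20&12=4
R7=26*13=338
R1=11<<1=22
R0=4<<3=32
R1=22&338=18
halt.

18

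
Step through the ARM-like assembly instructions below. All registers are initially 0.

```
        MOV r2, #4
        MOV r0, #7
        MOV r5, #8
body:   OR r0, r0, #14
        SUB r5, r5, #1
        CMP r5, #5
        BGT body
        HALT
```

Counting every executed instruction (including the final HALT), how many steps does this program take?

16

after MOV r2, #4: r2=4
after MOV r0, #7: r0=7
after MOV r5, #8: r5=8
after OR r0, r0, #14: r0=7|14=15
after SUB r5, r5, #1: r5=8-1=7
CMP r5, #5  (cmp 7,5)
BGT body: taken
after OR r0, r0, #14: r0=15|14=15
after SUB r5, r5, #1: r5=7-1=6
CMP r5, #5  (cmp 6,5)
BGT body: taken
after OR r0, r0, #14: r0=15|14=15
after SUB r5, r5, #1: r5=6-1=5
CMP r5, #5  (cmp 5,5)
BGT body: not taken
halt.
Total executed instructions: 16.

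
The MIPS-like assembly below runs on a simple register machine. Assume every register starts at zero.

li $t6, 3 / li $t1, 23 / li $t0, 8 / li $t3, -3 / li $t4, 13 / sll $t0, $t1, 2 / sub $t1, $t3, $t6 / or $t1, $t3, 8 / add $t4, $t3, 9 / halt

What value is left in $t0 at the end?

after li $t6, 3: $t6=3
after li $t1, 23: $t1=23
after li $t0, 8: $t0=8
after li $t3, -3: $t3=-3
after li $t4, 13: $t4=13
after sll $t0, $t1, 2: $t0=23<<2=92
after sub $t1, $t3, $t6: $t1=(-3)-3=-6
after or $t1, $t3, 8: $t1=(-3)|8=-3
after add $t4, $t3, 9: $t4=(-3)+9=6
halt.

92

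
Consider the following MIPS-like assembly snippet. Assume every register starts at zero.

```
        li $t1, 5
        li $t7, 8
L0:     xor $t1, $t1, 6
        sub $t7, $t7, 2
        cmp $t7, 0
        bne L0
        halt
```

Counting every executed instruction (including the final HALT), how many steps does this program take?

li $t1, 5 → $t1=5
li $t7, 8 → $t7=8
xor $t1, $t1, 6 → $t1=5^6=3
sub $t7, $t7, 2 → $t7=8-2=6
cmp $t7, 0  (cmp 6,0)
bne L0: taken
xor $t1, $t1, 6 → $t1=3^6=5
sub $t7, $t7, 2 → $t7=6-2=4
cmp $t7, 0  (cmp 4,0)
bne L0: taken
xor $t1, $t1, 6 → $t1=5^6=3
sub $t7, $t7, 2 → $t7=4-2=2
cmp $t7, 0  (cmp 2,0)
bne L0: taken
xor $t1, $t1, 6 → $t1=3^6=5
sub $t7, $t7, 2 → $t7=2-2=0
cmp $t7, 0  (cmp 0,0)
bne L0: not taken
halt.
Total executed instructions: 19.

19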